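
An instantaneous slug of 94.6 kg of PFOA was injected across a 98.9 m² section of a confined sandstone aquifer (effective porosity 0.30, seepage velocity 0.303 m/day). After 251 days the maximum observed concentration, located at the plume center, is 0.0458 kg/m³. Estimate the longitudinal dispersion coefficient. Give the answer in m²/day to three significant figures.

At the plume center C_max = M/(n_e·A·√(4πDt)), so D = M²/(4πt·(n_e·A·C_max)²).
n_e·A·C_max = 0.30 × 98.9 × 0.0458 = 1.359 kg/m.
D = 94.6²/(4π × 251 × 1.359²) = 1.54 m²/day.

1.54 m²/day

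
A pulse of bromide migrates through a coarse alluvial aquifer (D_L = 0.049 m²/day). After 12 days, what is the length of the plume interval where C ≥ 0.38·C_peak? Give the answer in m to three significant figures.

The plume is Gaussian with σ = √(2Dt) = √(2 × 0.049 × 12) = 1.084 m.
C/C_peak = exp(−Δx²/(2σ²)) = 0.38 ⇒ Δx = σ·√(−2 ln 0.38) = 1.084 × 1.391 = 1.508 m.
Width = 2Δx = 3.02 m.

3.02 m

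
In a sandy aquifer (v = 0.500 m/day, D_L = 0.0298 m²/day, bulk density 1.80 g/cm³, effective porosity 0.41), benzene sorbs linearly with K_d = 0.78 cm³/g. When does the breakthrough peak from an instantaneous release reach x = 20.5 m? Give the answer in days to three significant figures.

181 days

Retardation factor R = 1 + ρ_b·K_d/n = 1 + 1.80 × 0.78/0.41 = 4.424.
Sorption retards both mechanisms: v_R = v/R = 0.1130 m/day, D_R = D/R = 0.006736 m²/day.
Peak time from v_R²t² + 2D_R t − x² = 0: t = (√(D_R² + v_R²x²) − D_R)/v_R².
√(D_R² + v_R²x²) = √(0.006736² + 0.1130² × 20.5²) = 2.317; v_R² = 0.01277.
t = (2.317 − 0.006736)/0.01277 = 181 days.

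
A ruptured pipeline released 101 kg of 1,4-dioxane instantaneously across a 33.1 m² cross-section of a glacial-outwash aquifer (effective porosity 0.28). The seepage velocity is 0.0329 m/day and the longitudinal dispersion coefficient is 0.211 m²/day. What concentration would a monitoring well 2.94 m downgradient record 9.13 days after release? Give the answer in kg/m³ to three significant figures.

For an instantaneous plane source, C(x,t) = M/(n_e·A·√(4πDt)) · exp(−(x−vt)²/(4Dt)), with n_e·A the pore (flow) area.
Plume center vt = 0.0329 × 9.13 = 0.300377 m, so the well at 2.94 m is 2.639623 m downgradient of the peak.
√(4πDt) = 4.920 m, giving peak height M/(n_e·A·√(4πDt)) = 101/(0.28 × 33.1 × 4.920) = 2.215 kg/m³.
(x−vt)²/(4Dt) = (2.639623)²/(4 × 0.211 × 9.13) = 0.9042; exp(−0.9042) = 0.4049.
C = 2.215 × 0.4049 = 0.897 kg/m³.

0.897 kg/m³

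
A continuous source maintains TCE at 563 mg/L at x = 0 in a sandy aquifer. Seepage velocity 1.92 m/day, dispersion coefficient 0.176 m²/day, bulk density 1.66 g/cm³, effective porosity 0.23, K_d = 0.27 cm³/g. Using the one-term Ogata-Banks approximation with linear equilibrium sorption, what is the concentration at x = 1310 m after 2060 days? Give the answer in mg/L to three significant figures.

Retardation factor R = 1 + ρ_b·K_d/n = 1 + 1.66 × 0.27/0.23 = 2.949.
Sorption retards both mechanisms: v_R = v/R = 0.6511 m/day, D_R = D/R = 0.05968 m²/day.
v_R·t = 0.6511 × 2060 = 1341.266 m; 2√(D_R t) = 22.18 m; argument = (1310 − 1341.266)/22.18 = -1.410.
C = C₀ × ½·erfc(-1.410) = 563 × 0.9769 = 550 mg/L.

550 mg/L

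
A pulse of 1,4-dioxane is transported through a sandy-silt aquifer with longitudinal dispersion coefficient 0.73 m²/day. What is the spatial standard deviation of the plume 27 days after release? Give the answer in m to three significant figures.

6.28 m

Dispersive spreading gives a Gaussian with σ² = 2Dt; advection only shifts the center.
σ = √(2 × 0.73 × 27) = 6.28 m.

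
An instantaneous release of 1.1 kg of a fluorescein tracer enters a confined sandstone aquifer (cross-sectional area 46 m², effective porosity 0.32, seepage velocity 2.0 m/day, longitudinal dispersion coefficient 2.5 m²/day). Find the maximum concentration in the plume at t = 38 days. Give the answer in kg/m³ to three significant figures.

The peak of an instantaneous 1D plume sits at x = vt; there the Gaussian factor is 1 and C_max = M/(n_e·A·√(4πDt)), where n_e·A is the pore area the mass is dissolved in.
√(4πDt) = √(4π × 2.5 × 38) = 34.55 m, so C_max = 1.1/(0.32 × 46 × 34.55) = 0.00216 kg/m³.

0.00216 kg/m³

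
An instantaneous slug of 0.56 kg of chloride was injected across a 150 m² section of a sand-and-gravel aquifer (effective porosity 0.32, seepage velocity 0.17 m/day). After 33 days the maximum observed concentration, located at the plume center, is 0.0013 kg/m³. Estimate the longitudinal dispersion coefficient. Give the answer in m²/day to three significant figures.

At the plume center C_max = M/(n_e·A·√(4πDt)), so D = M²/(4πt·(n_e·A·C_max)²).
n_e·A·C_max = 0.32 × 150 × 0.0013 = 0.06240 kg/m.
D = 0.56²/(4π × 33 × 0.06240²) = 0.194 m²/day.

0.194 m²/day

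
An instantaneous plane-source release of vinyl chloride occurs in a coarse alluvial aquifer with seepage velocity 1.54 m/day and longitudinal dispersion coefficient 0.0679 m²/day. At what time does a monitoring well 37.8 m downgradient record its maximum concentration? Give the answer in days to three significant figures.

24.5 days

For the 1D instantaneous-source solution, setting ∂C/∂t = 0 at fixed x gives v²t² + 2Dt − x² = 0, so t = (√(D² + v²x²) − D)/v².
√(D² + v²x²) = √(0.0679² + 1.54² × 37.8²) = 58.21; v² = 2.3716.
t = (58.21 − 0.0679)/2.3716 = 24.5 days (vs. the pure-advection estimate x/v = 24.5 d).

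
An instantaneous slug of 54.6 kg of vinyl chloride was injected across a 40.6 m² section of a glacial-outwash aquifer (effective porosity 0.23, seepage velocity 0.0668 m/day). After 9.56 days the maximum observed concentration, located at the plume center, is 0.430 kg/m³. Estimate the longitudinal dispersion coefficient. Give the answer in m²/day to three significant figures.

1.54 m²/day

At the plume center C_max = M/(n_e·A·√(4πDt)), so D = M²/(4πt·(n_e·A·C_max)²).
n_e·A·C_max = 0.23 × 40.6 × 0.430 = 4.015 kg/m.
D = 54.6²/(4π × 9.56 × 4.015²) = 1.54 m²/day.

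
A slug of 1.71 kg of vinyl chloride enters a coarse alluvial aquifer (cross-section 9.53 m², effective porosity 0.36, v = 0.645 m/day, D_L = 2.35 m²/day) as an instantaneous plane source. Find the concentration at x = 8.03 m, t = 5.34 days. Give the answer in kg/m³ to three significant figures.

For an instantaneous plane source, C(x,t) = M/(n_e·A·√(4πDt)) · exp(−(x−vt)²/(4Dt)), with n_e·A the pore (flow) area.
Plume center vt = 0.645 × 5.34 = 3.4443 m, so the well at 8.03 m is 4.5857 m downgradient of the peak.
√(4πDt) = 12.56 m, giving peak height M/(n_e·A·√(4πDt)) = 1.71/(0.36 × 9.53 × 12.56) = 0.03968 kg/m³.
(x−vt)²/(4Dt) = (4.5857)²/(4 × 2.35 × 5.34) = 0.4189; exp(−0.4189) = 0.6578.
C = 0.03968 × 0.6578 = 0.0261 kg/m³.

0.0261 kg/m³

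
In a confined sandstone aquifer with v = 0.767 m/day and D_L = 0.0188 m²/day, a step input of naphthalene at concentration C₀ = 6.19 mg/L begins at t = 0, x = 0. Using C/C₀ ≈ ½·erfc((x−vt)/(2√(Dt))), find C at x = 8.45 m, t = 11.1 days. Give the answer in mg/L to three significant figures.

For a continuous step input, C/C₀ ≈ ½·erfc((x−vt)/(2√(Dt))).
vt = 0.767 × 11.1 = 8.5137 m and 2√(Dt) = 2√(0.0188 × 11.1) = 0.9136 m.
Argument (x−vt)/(2√(Dt)) = (8.45 − 8.5137)/0.9136 = -0.06972; ½·erfc(-0.06972) = 0.5393.
C = 6.19 × 0.5393 = 3.34 mg/L.

3.34 mg/L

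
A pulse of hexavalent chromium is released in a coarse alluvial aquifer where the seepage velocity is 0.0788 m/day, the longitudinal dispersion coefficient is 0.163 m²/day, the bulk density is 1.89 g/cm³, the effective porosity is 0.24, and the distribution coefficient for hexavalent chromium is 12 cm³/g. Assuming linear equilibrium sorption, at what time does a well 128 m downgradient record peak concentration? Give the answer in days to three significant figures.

Retardation factor R = 1 + ρ_b·K_d/n = 1 + 1.89 × 12/0.24 = 95.50.
Sorption retards both mechanisms: v_R = v/R = 0.0008251 m/day, D_R = D/R = 0.001707 m²/day.
Peak time from v_R²t² + 2D_R t − x² = 0: t = (√(D_R² + v_R²x²) − D_R)/v_R².
√(D_R² + v_R²x²) = √(0.001707² + 0.0008251² × 128²) = 0.1056; v_R² = 6.808e-07.
t = (0.1056 − 0.001707)/6.808e-07 = 153000 days.

153000 days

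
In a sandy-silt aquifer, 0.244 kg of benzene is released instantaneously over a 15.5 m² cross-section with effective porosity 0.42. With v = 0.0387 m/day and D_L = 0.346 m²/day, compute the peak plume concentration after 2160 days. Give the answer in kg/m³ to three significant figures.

The peak of an instantaneous 1D plume sits at x = vt; there the Gaussian factor is 1 and C_max = M/(n_e·A·√(4πDt)), where n_e·A is the pore area the mass is dissolved in.
√(4πDt) = √(4π × 0.346 × 2160) = 96.91 m, so C_max = 0.244/(0.42 × 15.5 × 96.91) = 0.000387 kg/m³.

0.000387 kg/m³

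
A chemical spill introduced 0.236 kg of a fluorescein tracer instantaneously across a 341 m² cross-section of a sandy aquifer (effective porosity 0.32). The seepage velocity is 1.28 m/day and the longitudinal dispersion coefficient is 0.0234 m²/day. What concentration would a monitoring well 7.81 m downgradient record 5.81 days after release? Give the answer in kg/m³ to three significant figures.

For an instantaneous plane source, C(x,t) = M/(n_e·A·√(4πDt)) · exp(−(x−vt)²/(4Dt)), with n_e·A the pore (flow) area.
Plume center vt = 1.28 × 5.81 = 7.4368 m, so the well at 7.81 m is 0.3732 m downgradient of the peak.
√(4πDt) = 1.307 m, giving peak height M/(n_e·A·√(4πDt)) = 0.236/(0.32 × 341 × 1.307) = 0.001655 kg/m³.
(x−vt)²/(4Dt) = (0.3732)²/(4 × 0.0234 × 5.81) = 0.2561; exp(−0.2561) = 0.7741.
C = 0.001655 × 0.7741 = 0.00128 kg/m³.

0.00128 kg/m³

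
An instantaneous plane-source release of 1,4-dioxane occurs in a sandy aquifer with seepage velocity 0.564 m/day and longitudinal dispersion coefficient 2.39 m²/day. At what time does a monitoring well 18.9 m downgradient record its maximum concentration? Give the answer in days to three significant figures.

26.8 days

For the 1D instantaneous-source solution, setting ∂C/∂t = 0 at fixed x gives v²t² + 2Dt − x² = 0, so t = (√(D² + v²x²) − D)/v².
√(D² + v²x²) = √(2.39² + 0.564² × 18.9²) = 10.92; v² = 0.318096.
t = (10.92 − 2.39)/0.318096 = 26.8 days (vs. the pure-advection estimate x/v = 33.5 d).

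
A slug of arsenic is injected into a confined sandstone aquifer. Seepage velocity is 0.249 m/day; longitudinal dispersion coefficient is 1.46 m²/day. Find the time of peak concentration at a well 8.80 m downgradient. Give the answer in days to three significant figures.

For the 1D instantaneous-source solution, setting ∂C/∂t = 0 at fixed x gives v²t² + 2Dt − x² = 0, so t = (√(D² + v²x²) − D)/v².
√(D² + v²x²) = √(1.46² + 0.249² × 8.80²) = 2.633; v² = 0.062001.
t = (2.633 − 1.46)/0.062001 = 18.9 days (vs. the pure-advection estimate x/v = 35.3 d).

18.9 days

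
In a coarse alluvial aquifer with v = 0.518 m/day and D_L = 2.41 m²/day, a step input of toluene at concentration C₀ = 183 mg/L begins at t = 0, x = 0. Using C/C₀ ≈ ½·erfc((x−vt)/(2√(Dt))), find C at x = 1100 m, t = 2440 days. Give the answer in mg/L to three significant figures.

For a continuous step input, C/C₀ ≈ ½·erfc((x−vt)/(2√(Dt))).
vt = 0.518 × 2440 = 1263.92 m and 2√(Dt) = 2√(2.41 × 2440) = 153.4 m.
Argument (x−vt)/(2√(Dt)) = (1100 − 1263.92)/153.4 = -1.069; ½·erfc(-1.069) = 0.9347.
C = 183 × 0.9347 = 171 mg/L.

171 mg/L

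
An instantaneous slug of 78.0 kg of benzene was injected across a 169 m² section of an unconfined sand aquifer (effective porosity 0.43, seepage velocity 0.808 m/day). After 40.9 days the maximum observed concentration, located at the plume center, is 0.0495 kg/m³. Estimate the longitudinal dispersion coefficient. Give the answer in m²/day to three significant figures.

0.915 m²/day

At the plume center C_max = M/(n_e·A·√(4πDt)), so D = M²/(4πt·(n_e·A·C_max)²).
n_e·A·C_max = 0.43 × 169 × 0.0495 = 3.597 kg/m.
D = 78.0²/(4π × 40.9 × 3.597²) = 0.915 m²/day.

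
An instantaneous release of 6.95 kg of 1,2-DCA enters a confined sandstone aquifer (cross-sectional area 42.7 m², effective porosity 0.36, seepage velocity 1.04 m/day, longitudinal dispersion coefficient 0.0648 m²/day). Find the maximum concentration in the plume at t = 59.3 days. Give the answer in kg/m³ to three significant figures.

The peak of an instantaneous 1D plume sits at x = vt; there the Gaussian factor is 1 and C_max = M/(n_e·A·√(4πDt)), where n_e·A is the pore area the mass is dissolved in.
√(4πDt) = √(4π × 0.0648 × 59.3) = 6.949 m, so C_max = 6.95/(0.36 × 42.7 × 6.949) = 0.0651 kg/m³.

0.0651 kg/m³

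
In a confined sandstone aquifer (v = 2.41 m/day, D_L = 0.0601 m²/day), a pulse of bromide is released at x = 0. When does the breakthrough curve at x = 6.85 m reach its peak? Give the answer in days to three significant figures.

2.83 days

For the 1D instantaneous-source solution, setting ∂C/∂t = 0 at fixed x gives v²t² + 2Dt − x² = 0, so t = (√(D² + v²x²) − D)/v².
√(D² + v²x²) = √(0.0601² + 2.41² × 6.85²) = 16.51; v² = 5.8081.
t = (16.51 − 0.0601)/5.8081 = 2.83 days (vs. the pure-advection estimate x/v = 2.84 d).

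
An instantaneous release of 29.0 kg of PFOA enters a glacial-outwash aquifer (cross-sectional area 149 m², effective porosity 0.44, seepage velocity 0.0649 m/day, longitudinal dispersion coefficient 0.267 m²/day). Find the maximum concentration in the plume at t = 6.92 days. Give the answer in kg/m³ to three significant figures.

0.0918 kg/m³

The peak of an instantaneous 1D plume sits at x = vt; there the Gaussian factor is 1 and C_max = M/(n_e·A·√(4πDt)), where n_e·A is the pore area the mass is dissolved in.
√(4πDt) = √(4π × 0.267 × 6.92) = 4.819 m, so C_max = 29.0/(0.44 × 149 × 4.819) = 0.0918 kg/m³.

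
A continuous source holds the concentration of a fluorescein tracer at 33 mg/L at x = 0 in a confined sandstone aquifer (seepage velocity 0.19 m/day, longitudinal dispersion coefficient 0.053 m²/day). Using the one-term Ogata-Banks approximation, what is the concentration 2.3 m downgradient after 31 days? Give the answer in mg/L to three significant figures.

32.2 mg/L

For a continuous step input, C/C₀ ≈ ½·erfc((x−vt)/(2√(Dt))).
vt = 0.19 × 31 = 5.89 m and 2√(Dt) = 2√(0.053 × 31) = 2.564 m.
Argument (x−vt)/(2√(Dt)) = (2.3 − 5.89)/2.564 = -1.400; ½·erfc(-1.400) = 0.9761.
C = 33 × 0.9761 = 32.2 mg/L.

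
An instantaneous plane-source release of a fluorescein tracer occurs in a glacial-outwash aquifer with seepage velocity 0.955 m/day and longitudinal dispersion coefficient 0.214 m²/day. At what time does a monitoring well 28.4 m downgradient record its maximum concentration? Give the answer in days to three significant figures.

29.5 days

For the 1D instantaneous-source solution, setting ∂C/∂t = 0 at fixed x gives v²t² + 2Dt − x² = 0, so t = (√(D² + v²x²) − D)/v².
√(D² + v²x²) = √(0.214² + 0.955² × 28.4²) = 27.12; v² = 0.912025.
t = (27.12 − 0.214)/0.912025 = 29.5 days (vs. the pure-advection estimate x/v = 29.7 d).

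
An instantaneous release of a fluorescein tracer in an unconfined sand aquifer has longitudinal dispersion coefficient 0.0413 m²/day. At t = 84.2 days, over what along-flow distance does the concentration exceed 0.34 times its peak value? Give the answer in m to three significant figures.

The plume is Gaussian with σ = √(2Dt) = √(2 × 0.0413 × 84.2) = 2.637 m.
C/C_peak = exp(−Δx²/(2σ²)) = 0.34 ⇒ Δx = σ·√(−2 ln 0.34) = 2.637 × 1.469 = 3.874 m.
Width = 2Δx = 7.75 m.

7.75 m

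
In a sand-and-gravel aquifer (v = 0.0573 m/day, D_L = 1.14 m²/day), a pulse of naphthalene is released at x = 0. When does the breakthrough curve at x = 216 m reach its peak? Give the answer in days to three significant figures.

3440 days

For the 1D instantaneous-source solution, setting ∂C/∂t = 0 at fixed x gives v²t² + 2Dt − x² = 0, so t = (√(D² + v²x²) − D)/v².
√(D² + v²x²) = √(1.14² + 0.0573² × 216²) = 12.43; v² = 0.00328329.
t = (12.43 − 1.14)/0.00328329 = 3440 days (vs. the pure-advection estimate x/v = 3770 d).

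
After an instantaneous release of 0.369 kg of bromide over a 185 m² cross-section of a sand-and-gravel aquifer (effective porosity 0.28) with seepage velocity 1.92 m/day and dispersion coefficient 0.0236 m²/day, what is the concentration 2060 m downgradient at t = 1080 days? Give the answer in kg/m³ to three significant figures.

6.49e-05 kg/m³

For an instantaneous plane source, C(x,t) = M/(n_e·A·√(4πDt)) · exp(−(x−vt)²/(4Dt)), with n_e·A the pore (flow) area.
Plume center vt = 1.92 × 1080 = 2073.6 m, so the well at 2060 m is 13.6 m upgradient of the peak.
√(4πDt) = 17.90 m, giving peak height M/(n_e·A·√(4πDt)) = 0.369/(0.28 × 185 × 17.90) = 0.0003980 kg/m³.
(x−vt)²/(4Dt) = (-13.6)²/(4 × 0.0236 × 1080) = 1.814; exp(−1.814) = 0.1630.
C = 0.0003980 × 0.1630 = 6.49e-05 kg/m³.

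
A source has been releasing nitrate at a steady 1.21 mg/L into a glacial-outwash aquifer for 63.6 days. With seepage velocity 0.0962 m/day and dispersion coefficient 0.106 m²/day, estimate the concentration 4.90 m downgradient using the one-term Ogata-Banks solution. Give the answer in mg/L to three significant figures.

0.762 mg/L

For a continuous step input, C/C₀ ≈ ½·erfc((x−vt)/(2√(Dt))).
vt = 0.0962 × 63.6 = 6.11832 m and 2√(Dt) = 2√(0.106 × 63.6) = 5.193 m.
Argument (x−vt)/(2√(Dt)) = (4.90 − 6.11832)/5.193 = -0.2346; ½·erfc(-0.2346) = 0.6300.
C = 1.21 × 0.6300 = 0.762 mg/L.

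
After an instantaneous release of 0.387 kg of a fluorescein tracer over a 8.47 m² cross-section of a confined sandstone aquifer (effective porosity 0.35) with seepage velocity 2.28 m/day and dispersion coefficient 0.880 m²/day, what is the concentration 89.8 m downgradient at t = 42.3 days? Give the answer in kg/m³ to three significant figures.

For an instantaneous plane source, C(x,t) = M/(n_e·A·√(4πDt)) · exp(−(x−vt)²/(4Dt)), with n_e·A the pore (flow) area.
Plume center vt = 2.28 × 42.3 = 96.444 m, so the well at 89.8 m is 6.644 m upgradient of the peak.
√(4πDt) = 21.63 m, giving peak height M/(n_e·A·√(4πDt)) = 0.387/(0.35 × 8.47 × 21.63) = 0.006035 kg/m³.
(x−vt)²/(4Dt) = (-6.644)²/(4 × 0.880 × 42.3) = 0.2965; exp(−0.2965) = 0.7434.
C = 0.006035 × 0.7434 = 0.00449 kg/m³.

0.00449 kg/m³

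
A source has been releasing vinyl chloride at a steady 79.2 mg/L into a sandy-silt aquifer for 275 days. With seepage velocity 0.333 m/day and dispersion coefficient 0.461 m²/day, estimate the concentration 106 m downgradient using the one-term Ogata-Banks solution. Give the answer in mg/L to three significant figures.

For a continuous step input, C/C₀ ≈ ½·erfc((x−vt)/(2√(Dt))).
vt = 0.333 × 275 = 91.575 m and 2√(Dt) = 2√(0.461 × 275) = 22.52 m.
Argument (x−vt)/(2√(Dt)) = (106 − 91.575)/22.52 = 0.6405; ½·erfc(0.6405) = 0.1825.
C = 79.2 × 0.1825 = 14.5 mg/L.

14.5 mg/L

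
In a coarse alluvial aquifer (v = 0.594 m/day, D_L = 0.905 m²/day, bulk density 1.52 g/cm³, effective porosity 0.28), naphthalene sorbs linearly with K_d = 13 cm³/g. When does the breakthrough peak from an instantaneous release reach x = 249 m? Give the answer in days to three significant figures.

Retardation factor R = 1 + ρ_b·K_d/n = 1 + 1.52 × 13/0.28 = 71.57.
Sorption retards both mechanisms: v_R = v/R = 0.008300 m/day, D_R = D/R = 0.01264 m²/day.
Peak time from v_R²t² + 2D_R t − x² = 0: t = (√(D_R² + v_R²x²) − D_R)/v_R².
√(D_R² + v_R²x²) = √(0.01264² + 0.008300² × 249²) = 2.067; v_R² = 6.889e-05.
t = (2.067 − 0.01264)/6.889e-05 = 29800 days.

29800 days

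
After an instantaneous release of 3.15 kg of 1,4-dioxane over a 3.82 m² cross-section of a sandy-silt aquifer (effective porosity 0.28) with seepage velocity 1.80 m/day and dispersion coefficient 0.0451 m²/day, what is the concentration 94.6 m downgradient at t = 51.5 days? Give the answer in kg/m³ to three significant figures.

0.370 kg/m³

For an instantaneous plane source, C(x,t) = M/(n_e·A·√(4πDt)) · exp(−(x−vt)²/(4Dt)), with n_e·A the pore (flow) area.
Plume center vt = 1.80 × 51.5 = 92.7 m, so the well at 94.6 m is 1.9 m downgradient of the peak.
√(4πDt) = 5.403 m, giving peak height M/(n_e·A·√(4πDt)) = 3.15/(0.28 × 3.82 × 5.403) = 0.5451 kg/m³.
(x−vt)²/(4Dt) = (1.9)²/(4 × 0.0451 × 51.5) = 0.3886; exp(−0.3886) = 0.6780.
C = 0.5451 × 0.6780 = 0.370 kg/m³.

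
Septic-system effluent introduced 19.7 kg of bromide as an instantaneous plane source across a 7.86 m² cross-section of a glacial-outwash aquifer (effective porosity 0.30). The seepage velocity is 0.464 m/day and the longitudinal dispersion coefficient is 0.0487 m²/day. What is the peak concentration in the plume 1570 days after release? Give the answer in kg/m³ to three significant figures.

0.270 kg/m³

The peak of an instantaneous 1D plume sits at x = vt; there the Gaussian factor is 1 and C_max = M/(n_e·A·√(4πDt)), where n_e·A is the pore area the mass is dissolved in.
√(4πDt) = √(4π × 0.0487 × 1570) = 31.00 m, so C_max = 19.7/(0.30 × 7.86 × 31.00) = 0.270 kg/m³.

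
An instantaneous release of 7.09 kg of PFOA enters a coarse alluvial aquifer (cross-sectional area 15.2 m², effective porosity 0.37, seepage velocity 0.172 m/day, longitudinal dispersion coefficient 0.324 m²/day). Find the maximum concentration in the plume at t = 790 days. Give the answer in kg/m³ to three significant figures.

The peak of an instantaneous 1D plume sits at x = vt; there the Gaussian factor is 1 and C_max = M/(n_e·A·√(4πDt)), where n_e·A is the pore area the mass is dissolved in.
√(4πDt) = √(4π × 0.324 × 790) = 56.71 m, so C_max = 7.09/(0.37 × 15.2 × 56.71) = 0.0222 kg/m³.

0.0222 kg/m³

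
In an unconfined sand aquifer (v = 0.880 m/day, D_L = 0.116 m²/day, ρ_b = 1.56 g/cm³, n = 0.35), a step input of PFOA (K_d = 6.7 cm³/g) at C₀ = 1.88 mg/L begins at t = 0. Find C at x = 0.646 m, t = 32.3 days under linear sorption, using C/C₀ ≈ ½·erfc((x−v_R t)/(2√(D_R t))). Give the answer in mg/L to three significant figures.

Retardation factor R = 1 + ρ_b·K_d/n = 1 + 1.56 × 6.7/0.35 = 30.86.
Sorption retards both mechanisms: v_R = v/R = 0.02852 m/day, D_R = D/R = 0.003759 m²/day.
v_R·t = 0.02852 × 32.3 = 0.921196 m; 2√(D_R t) = 0.6969 m; argument = (0.646 − 0.921196)/0.6969 = -0.3949.
C = C₀ × ½·erfc(-0.3949) = 1.88 × 0.7117 = 1.34 mg/L.

1.34 mg/L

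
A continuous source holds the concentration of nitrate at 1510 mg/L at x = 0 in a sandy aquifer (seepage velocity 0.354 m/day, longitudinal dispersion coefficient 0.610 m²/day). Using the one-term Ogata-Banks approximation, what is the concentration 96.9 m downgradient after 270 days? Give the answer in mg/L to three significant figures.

For a continuous step input, C/C₀ ≈ ½·erfc((x−vt)/(2√(Dt))).
vt = 0.354 × 270 = 95.58 m and 2√(Dt) = 2√(0.610 × 270) = 25.67 m.
Argument (x−vt)/(2√(Dt)) = (96.9 − 95.58)/25.67 = 0.05142; ½·erfc(0.05142) = 0.4710.
C = 1510 × 0.4710 = 711 mg/L.

711 mg/L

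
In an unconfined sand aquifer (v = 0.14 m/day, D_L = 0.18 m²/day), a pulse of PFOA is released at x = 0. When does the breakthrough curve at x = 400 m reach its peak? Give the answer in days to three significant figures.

2850 days

For the 1D instantaneous-source solution, setting ∂C/∂t = 0 at fixed x gives v²t² + 2Dt − x² = 0, so t = (√(D² + v²x²) − D)/v².
√(D² + v²x²) = √(0.18² + 0.14² × 400²) = 56.00; v² = 0.0196.
t = (56.00 − 0.18)/0.0196 = 2850 days (vs. the pure-advection estimate x/v = 2860 d).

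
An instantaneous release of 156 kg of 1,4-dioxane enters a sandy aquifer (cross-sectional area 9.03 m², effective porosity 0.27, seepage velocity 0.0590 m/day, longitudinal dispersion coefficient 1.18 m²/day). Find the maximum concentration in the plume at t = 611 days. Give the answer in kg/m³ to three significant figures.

The peak of an instantaneous 1D plume sits at x = vt; there the Gaussian factor is 1 and C_max = M/(n_e·A·√(4πDt)), where n_e·A is the pore area the mass is dissolved in.
√(4πDt) = √(4π × 1.18 × 611) = 95.18 m, so C_max = 156/(0.27 × 9.03 × 95.18) = 0.672 kg/m³.

0.672 kg/m³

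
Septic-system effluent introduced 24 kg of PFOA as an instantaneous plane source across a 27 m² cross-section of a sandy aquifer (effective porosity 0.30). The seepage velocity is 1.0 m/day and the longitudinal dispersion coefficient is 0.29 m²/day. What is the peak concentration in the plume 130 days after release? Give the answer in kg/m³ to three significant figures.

The peak of an instantaneous 1D plume sits at x = vt; there the Gaussian factor is 1 and C_max = M/(n_e·A·√(4πDt)), where n_e·A is the pore area the mass is dissolved in.
√(4πDt) = √(4π × 0.29 × 130) = 21.77 m, so C_max = 24/(0.30 × 27 × 21.77) = 0.136 kg/m³.

0.136 kg/m³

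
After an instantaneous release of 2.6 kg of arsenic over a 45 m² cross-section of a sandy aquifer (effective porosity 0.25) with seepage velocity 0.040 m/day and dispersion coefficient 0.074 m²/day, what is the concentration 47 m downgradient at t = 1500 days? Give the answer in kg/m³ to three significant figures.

For an instantaneous plane source, C(x,t) = M/(n_e·A·√(4πDt)) · exp(−(x−vt)²/(4Dt)), with n_e·A the pore (flow) area.
Plume center vt = 0.040 × 1500 = 60 m, so the well at 47 m is 13 m upgradient of the peak.
√(4πDt) = 37.35 m, giving peak height M/(n_e·A·√(4πDt)) = 2.6/(0.25 × 45 × 37.35) = 0.006188 kg/m³.
(x−vt)²/(4Dt) = (-13)²/(4 × 0.074 × 1500) = 0.3806; exp(−0.3806) = 0.6835.
C = 0.006188 × 0.6835 = 0.00423 kg/m³.

0.00423 kg/m³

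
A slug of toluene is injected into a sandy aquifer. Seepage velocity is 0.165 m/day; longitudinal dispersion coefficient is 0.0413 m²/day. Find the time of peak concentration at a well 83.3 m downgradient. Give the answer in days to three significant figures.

503 days

For the 1D instantaneous-source solution, setting ∂C/∂t = 0 at fixed x gives v²t² + 2Dt − x² = 0, so t = (√(D² + v²x²) − D)/v².
√(D² + v²x²) = √(0.0413² + 0.165² × 83.3²) = 13.74; v² = 0.027225.
t = (13.74 − 0.0413)/0.027225 = 503 days (vs. the pure-advection estimate x/v = 505 d).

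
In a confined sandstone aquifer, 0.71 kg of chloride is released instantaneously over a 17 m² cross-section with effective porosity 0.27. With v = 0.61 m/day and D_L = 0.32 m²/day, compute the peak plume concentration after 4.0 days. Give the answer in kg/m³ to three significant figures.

0.0386 kg/m³

The peak of an instantaneous 1D plume sits at x = vt; there the Gaussian factor is 1 and C_max = M/(n_e·A·√(4πDt)), where n_e·A is the pore area the mass is dissolved in.
√(4πDt) = √(4π × 0.32 × 4.0) = 4.011 m, so C_max = 0.71/(0.27 × 17 × 4.011) = 0.0386 kg/m³.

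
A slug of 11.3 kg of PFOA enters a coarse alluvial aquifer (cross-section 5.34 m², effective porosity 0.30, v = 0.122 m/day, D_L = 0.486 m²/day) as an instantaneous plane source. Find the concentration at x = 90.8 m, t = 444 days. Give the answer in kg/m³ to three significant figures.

For an instantaneous plane source, C(x,t) = M/(n_e·A·√(4πDt)) · exp(−(x−vt)²/(4Dt)), with n_e·A the pore (flow) area.
Plume center vt = 0.122 × 444 = 54.168 m, so the well at 90.8 m is 36.632 m downgradient of the peak.
√(4πDt) = 52.07 m, giving peak height M/(n_e·A·√(4πDt)) = 11.3/(0.30 × 5.34 × 52.07) = 0.1355 kg/m³.
(x−vt)²/(4Dt) = (36.632)²/(4 × 0.486 × 444) = 1.555; exp(−1.555) = 0.2112.
C = 0.1355 × 0.2112 = 0.0286 kg/m³.

0.0286 kg/m³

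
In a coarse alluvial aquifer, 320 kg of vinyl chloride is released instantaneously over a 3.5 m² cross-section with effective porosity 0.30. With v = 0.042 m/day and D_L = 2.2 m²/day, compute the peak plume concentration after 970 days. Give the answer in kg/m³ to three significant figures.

The peak of an instantaneous 1D plume sits at x = vt; there the Gaussian factor is 1 and C_max = M/(n_e·A·√(4πDt)), where n_e·A is the pore area the mass is dissolved in.
√(4πDt) = √(4π × 2.2 × 970) = 163.8 m, so C_max = 320/(0.30 × 3.5 × 163.8) = 1.86 kg/m³.

1.86 kg/m³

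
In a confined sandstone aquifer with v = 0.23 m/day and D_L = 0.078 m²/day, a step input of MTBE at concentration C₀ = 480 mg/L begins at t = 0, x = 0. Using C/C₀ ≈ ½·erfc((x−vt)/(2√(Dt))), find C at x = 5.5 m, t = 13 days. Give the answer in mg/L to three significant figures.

For a continuous step input, C/C₀ ≈ ½·erfc((x−vt)/(2√(Dt))).
vt = 0.23 × 13 = 2.99 m and 2√(Dt) = 2√(0.078 × 13) = 2.014 m.
Argument (x−vt)/(2√(Dt)) = (5.5 − 2.99)/2.014 = 1.246; ½·erfc(1.246) = 0.03903.
C = 480 × 0.03903 = 18.7 mg/L.

18.7 mg/L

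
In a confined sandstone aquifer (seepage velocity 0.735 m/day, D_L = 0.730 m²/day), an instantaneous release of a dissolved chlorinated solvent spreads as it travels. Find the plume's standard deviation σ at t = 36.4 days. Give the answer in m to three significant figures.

7.29 m

Dispersive spreading gives a Gaussian with σ² = 2Dt; advection only shifts the center.
σ = √(2 × 0.730 × 36.4) = 7.29 m.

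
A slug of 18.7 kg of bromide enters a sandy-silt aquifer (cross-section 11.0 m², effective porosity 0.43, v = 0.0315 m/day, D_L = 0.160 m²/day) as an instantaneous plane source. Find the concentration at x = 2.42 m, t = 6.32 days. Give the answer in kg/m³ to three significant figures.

For an instantaneous plane source, C(x,t) = M/(n_e·A·√(4πDt)) · exp(−(x−vt)²/(4Dt)), with n_e·A the pore (flow) area.
Plume center vt = 0.0315 × 6.32 = 0.19908 m, so the well at 2.42 m is 2.22092 m downgradient of the peak.
√(4πDt) = 3.565 m, giving peak height M/(n_e·A·√(4πDt)) = 18.7/(0.43 × 11.0 × 3.565) = 1.109 kg/m³.
(x−vt)²/(4Dt) = (2.22092)²/(4 × 0.160 × 6.32) = 1.219; exp(−1.219) = 0.2955.
C = 1.109 × 0.2955 = 0.328 kg/m³.

0.328 kg/m³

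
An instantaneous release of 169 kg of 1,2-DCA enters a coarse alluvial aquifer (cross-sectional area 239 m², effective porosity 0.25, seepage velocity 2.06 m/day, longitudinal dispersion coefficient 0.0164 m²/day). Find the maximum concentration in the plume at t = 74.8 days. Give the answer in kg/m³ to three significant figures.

0.720 kg/m³

The peak of an instantaneous 1D plume sits at x = vt; there the Gaussian factor is 1 and C_max = M/(n_e·A·√(4πDt)), where n_e·A is the pore area the mass is dissolved in.
√(4πDt) = √(4π × 0.0164 × 74.8) = 3.926 m, so C_max = 169/(0.25 × 239 × 3.926) = 0.720 kg/m³.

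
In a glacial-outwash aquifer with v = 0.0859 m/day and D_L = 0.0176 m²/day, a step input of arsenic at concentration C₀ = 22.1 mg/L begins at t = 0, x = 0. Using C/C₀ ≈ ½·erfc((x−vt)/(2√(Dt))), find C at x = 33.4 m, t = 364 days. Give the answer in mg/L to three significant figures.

For a continuous step input, C/C₀ ≈ ½·erfc((x−vt)/(2√(Dt))).
vt = 0.0859 × 364 = 31.2676 m and 2√(Dt) = 2√(0.0176 × 364) = 5.062 m.
Argument (x−vt)/(2√(Dt)) = (33.4 − 31.2676)/5.062 = 0.4213; ½·erfc(0.4213) = 0.2757.
C = 22.1 × 0.2757 = 6.09 mg/L.

6.09 mg/L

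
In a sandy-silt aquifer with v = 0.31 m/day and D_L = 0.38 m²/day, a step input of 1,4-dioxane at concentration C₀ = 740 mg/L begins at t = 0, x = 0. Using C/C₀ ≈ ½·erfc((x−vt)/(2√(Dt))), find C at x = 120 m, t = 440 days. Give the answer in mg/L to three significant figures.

603 mg/L

For a continuous step input, C/C₀ ≈ ½·erfc((x−vt)/(2√(Dt))).
vt = 0.31 × 440 = 136.4 m and 2√(Dt) = 2√(0.38 × 440) = 25.86 m.
Argument (x−vt)/(2√(Dt)) = (120 − 136.4)/25.86 = -0.6342; ½·erfc(-0.6342) = 0.8151.
C = 740 × 0.8151 = 603 mg/L.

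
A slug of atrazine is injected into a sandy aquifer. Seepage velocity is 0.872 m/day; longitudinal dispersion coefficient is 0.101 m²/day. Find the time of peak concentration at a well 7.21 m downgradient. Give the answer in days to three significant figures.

For the 1D instantaneous-source solution, setting ∂C/∂t = 0 at fixed x gives v²t² + 2Dt − x² = 0, so t = (√(D² + v²x²) − D)/v².
√(D² + v²x²) = √(0.101² + 0.872² × 7.21²) = 6.288; v² = 0.760384.
t = (6.288 − 0.101)/0.760384 = 8.14 days (vs. the pure-advection estimate x/v = 8.27 d).

8.14 days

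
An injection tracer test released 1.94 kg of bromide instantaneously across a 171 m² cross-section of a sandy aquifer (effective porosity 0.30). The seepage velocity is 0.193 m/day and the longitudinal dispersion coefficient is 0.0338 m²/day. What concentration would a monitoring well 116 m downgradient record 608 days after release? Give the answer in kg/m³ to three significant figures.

For an instantaneous plane source, C(x,t) = M/(n_e·A·√(4πDt)) · exp(−(x−vt)²/(4Dt)), with n_e·A the pore (flow) area.
Plume center vt = 0.193 × 608 = 117.344 m, so the well at 116 m is 1.344 m upgradient of the peak.
√(4πDt) = 16.07 m, giving peak height M/(n_e·A·√(4πDt)) = 1.94/(0.30 × 171 × 16.07) = 0.002353 kg/m³.
(x−vt)²/(4Dt) = (-1.344)²/(4 × 0.0338 × 608) = 0.02197; exp(−0.02197) = 0.9783.
C = 0.002353 × 0.9783 = 0.00230 kg/m³.

0.00230 kg/m³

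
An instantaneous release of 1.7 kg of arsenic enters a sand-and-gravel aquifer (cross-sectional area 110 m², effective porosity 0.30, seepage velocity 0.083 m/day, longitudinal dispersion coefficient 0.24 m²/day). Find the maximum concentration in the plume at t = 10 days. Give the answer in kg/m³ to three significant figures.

0.00938 kg/m³

The peak of an instantaneous 1D plume sits at x = vt; there the Gaussian factor is 1 and C_max = M/(n_e·A·√(4πDt)), where n_e·A is the pore area the mass is dissolved in.
√(4πDt) = √(4π × 0.24 × 10) = 5.492 m, so C_max = 1.7/(0.30 × 110 × 5.492) = 0.00938 kg/m³.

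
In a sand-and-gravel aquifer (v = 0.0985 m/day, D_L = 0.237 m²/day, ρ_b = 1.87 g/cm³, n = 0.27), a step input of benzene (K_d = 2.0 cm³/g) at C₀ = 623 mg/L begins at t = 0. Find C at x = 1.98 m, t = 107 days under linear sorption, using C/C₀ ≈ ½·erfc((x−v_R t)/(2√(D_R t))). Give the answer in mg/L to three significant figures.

Retardation factor R = 1 + ρ_b·K_d/n = 1 + 1.87 × 2.0/0.27 = 14.85.
Sorption retards both mechanisms: v_R = v/R = 0.006633 m/day, D_R = D/R = 0.01596 m²/day.
v_R·t = 0.006633 × 107 = 0.709731 m; 2√(D_R t) = 2.614 m; argument = (1.98 − 0.709731)/2.614 = 0.4859.
C = C₀ × ½·erfc(0.4859) = 623 × 0.2460 = 153 mg/L.

153 mg/L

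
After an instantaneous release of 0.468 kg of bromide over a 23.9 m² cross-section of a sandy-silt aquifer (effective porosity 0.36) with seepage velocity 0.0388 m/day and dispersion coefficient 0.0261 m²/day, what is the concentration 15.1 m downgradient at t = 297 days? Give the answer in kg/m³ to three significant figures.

0.00365 kg/m³

For an instantaneous plane source, C(x,t) = M/(n_e·A·√(4πDt)) · exp(−(x−vt)²/(4Dt)), with n_e·A the pore (flow) area.
Plume center vt = 0.0388 × 297 = 11.5236 m, so the well at 15.1 m is 3.5764 m downgradient of the peak.
√(4πDt) = 9.870 m, giving peak height M/(n_e·A·√(4πDt)) = 0.468/(0.36 × 23.9 × 9.870) = 0.005511 kg/m³.
(x−vt)²/(4Dt) = (3.5764)²/(4 × 0.0261 × 297) = 0.4125; exp(−0.4125) = 0.6620.
C = 0.005511 × 0.6620 = 0.00365 kg/m³.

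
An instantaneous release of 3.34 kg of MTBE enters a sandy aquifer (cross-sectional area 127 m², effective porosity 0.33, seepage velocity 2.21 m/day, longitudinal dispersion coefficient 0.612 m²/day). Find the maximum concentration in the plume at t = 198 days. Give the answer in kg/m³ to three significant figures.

The peak of an instantaneous 1D plume sits at x = vt; there the Gaussian factor is 1 and C_max = M/(n_e·A·√(4πDt)), where n_e·A is the pore area the mass is dissolved in.
√(4πDt) = √(4π × 0.612 × 198) = 39.02 m, so C_max = 3.34/(0.33 × 127 × 39.02) = 0.00204 kg/m³.

0.00204 kg/m³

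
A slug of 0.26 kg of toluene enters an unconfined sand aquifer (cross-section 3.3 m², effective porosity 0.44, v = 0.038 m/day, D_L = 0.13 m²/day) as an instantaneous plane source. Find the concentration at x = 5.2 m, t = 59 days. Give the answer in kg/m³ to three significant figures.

0.0137 kg/m³

For an instantaneous plane source, C(x,t) = M/(n_e·A·√(4πDt)) · exp(−(x−vt)²/(4Dt)), with n_e·A the pore (flow) area.
Plume center vt = 0.038 × 59 = 2.242 m, so the well at 5.2 m is 2.958 m downgradient of the peak.
√(4πDt) = 9.818 m, giving peak height M/(n_e·A·√(4πDt)) = 0.26/(0.44 × 3.3 × 9.818) = 0.01824 kg/m³.
(x−vt)²/(4Dt) = (2.958)²/(4 × 0.13 × 59) = 0.2852; exp(−0.2852) = 0.7519.
C = 0.01824 × 0.7519 = 0.0137 kg/m³.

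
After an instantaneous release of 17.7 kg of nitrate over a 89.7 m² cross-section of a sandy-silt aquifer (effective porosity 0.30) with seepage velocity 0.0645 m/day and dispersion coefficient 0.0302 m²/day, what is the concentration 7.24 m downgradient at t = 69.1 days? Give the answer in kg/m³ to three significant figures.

For an instantaneous plane source, C(x,t) = M/(n_e·A·√(4πDt)) · exp(−(x−vt)²/(4Dt)), with n_e·A the pore (flow) area.
Plume center vt = 0.0645 × 69.1 = 4.45695 m, so the well at 7.24 m is 2.78305 m downgradient of the peak.
√(4πDt) = 5.121 m, giving peak height M/(n_e·A·√(4πDt)) = 17.7/(0.30 × 89.7 × 5.121) = 0.1284 kg/m³.
(x−vt)²/(4Dt) = (2.78305)²/(4 × 0.0302 × 69.1) = 0.9279; exp(−0.9279) = 0.3954.
C = 0.1284 × 0.3954 = 0.0508 kg/m³.

0.0508 kg/m³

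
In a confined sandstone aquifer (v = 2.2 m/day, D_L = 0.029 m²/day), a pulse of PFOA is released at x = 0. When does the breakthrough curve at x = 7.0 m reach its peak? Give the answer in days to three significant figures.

For the 1D instantaneous-source solution, setting ∂C/∂t = 0 at fixed x gives v²t² + 2Dt − x² = 0, so t = (√(D² + v²x²) − D)/v².
√(D² + v²x²) = √(0.029² + 2.2² × 7.0²) = 15.40; v² = 4.84.
t = (15.40 − 0.029)/4.84 = 3.18 days (vs. the pure-advection estimate x/v = 3.18 d).

3.18 days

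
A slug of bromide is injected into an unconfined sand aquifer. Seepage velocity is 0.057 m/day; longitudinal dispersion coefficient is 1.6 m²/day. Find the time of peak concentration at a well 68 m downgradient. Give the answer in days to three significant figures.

798 days

For the 1D instantaneous-source solution, setting ∂C/∂t = 0 at fixed x gives v²t² + 2Dt − x² = 0, so t = (√(D² + v²x²) − D)/v².
√(D² + v²x²) = √(1.6² + 0.057² × 68²) = 4.193; v² = 0.003249.
t = (4.193 − 1.6)/0.003249 = 798 days (vs. the pure-advection estimate x/v = 1190 d).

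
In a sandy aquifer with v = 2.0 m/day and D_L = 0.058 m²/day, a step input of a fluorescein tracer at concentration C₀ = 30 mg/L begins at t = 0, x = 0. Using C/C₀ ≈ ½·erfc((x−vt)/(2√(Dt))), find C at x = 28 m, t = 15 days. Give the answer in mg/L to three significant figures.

28.1 mg/L

For a continuous step input, C/C₀ ≈ ½·erfc((x−vt)/(2√(Dt))).
vt = 2.0 × 15 = 30 m and 2√(Dt) = 2√(0.058 × 15) = 1.865 m.
Argument (x−vt)/(2√(Dt)) = (28 − 30)/1.865 = -1.072; ½·erfc(-1.072) = 0.9352.
C = 30 × 0.9352 = 28.1 mg/L.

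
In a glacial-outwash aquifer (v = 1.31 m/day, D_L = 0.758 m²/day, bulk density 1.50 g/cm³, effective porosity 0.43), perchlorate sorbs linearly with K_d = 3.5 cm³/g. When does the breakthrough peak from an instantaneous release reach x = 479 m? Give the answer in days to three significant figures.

Retardation factor R = 1 + ρ_b·K_d/n = 1 + 1.50 × 3.5/0.43 = 13.21.
Sorption retards both mechanisms: v_R = v/R = 0.09917 m/day, D_R = D/R = 0.05738 m²/day.
Peak time from v_R²t² + 2D_R t − x² = 0: t = (√(D_R² + v_R²x²) − D_R)/v_R².
√(D_R² + v_R²x²) = √(0.05738² + 0.09917² × 479²) = 47.50; v_R² = 0.009835.
t = (47.50 − 0.05738)/0.009835 = 4820 days.

4820 days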